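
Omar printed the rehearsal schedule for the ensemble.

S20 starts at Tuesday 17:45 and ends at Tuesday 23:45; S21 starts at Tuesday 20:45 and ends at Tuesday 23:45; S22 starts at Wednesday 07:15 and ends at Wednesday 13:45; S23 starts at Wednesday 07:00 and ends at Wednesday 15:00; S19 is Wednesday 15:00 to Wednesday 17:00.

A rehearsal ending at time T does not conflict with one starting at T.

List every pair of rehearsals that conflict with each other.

S20 & S21, S22 & S23

Check each pair: they overlap iff neither finishes before the other starts.
Sorted by start: S20, S21, S23, S22, S19.
S21 starts before S20 ends → S20 and S21 overlap.
S23 starts after S20 ends, so S20 has no further overlaps.
S23 starts after S21 ends, so S21 has no further overlaps.
S22 starts before S23 ends → S23 and S22 overlap.
S19 starts exactly when S23 ends (back-to-back, no overlap).
S19 starts after S22 ends.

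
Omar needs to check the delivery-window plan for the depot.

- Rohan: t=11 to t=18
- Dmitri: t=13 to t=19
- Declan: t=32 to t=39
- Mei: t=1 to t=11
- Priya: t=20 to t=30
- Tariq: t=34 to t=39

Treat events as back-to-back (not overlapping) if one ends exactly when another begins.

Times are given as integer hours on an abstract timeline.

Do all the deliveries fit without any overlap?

Check each pair: they overlap iff neither finishes before the other starts.
Sorted by start: Mei, Rohan, Dmitri, Priya, Declan, Tariq.
Rohan starts exactly when Mei ends (back-to-back, no overlap), so nothing later overlaps Mei either.
Dmitri starts before Rohan ends → Rohan and Dmitri overlap.
That's a conflict, so the schedule is not conflict-free.

No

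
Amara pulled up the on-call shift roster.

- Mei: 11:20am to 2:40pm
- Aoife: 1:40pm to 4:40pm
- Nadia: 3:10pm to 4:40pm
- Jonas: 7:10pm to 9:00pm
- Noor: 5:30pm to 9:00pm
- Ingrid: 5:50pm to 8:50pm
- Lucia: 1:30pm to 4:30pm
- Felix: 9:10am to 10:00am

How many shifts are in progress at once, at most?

3

Walk through starts and ends in time order (an end at T is processed before a start at T):
9:10am start Felix → 1
10:00am end Felix → 0
11:20am start Mei → 1
1:30pm start Lucia → 2
1:40pm start Aoife → 3
2:40pm end Mei → 2
3:10pm start Nadia → 3
4:30pm end Lucia → 2
4:40pm end Aoife → 1
4:40pm end Nadia → 0
5:30pm start Noor → 1
5:50pm start Ingrid → 2
7:10pm start Jonas → 3
8:50pm end Ingrid → 2
9:00pm end Jonas → 1
9:00pm end Noor → 0
Peak is 3, at 1:40pm (Aoife, Lucia, Mei).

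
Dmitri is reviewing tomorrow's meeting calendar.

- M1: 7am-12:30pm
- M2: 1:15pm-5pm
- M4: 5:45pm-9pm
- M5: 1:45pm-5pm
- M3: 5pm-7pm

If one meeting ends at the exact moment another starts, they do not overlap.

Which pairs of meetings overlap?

Check each pair: they overlap iff neither finishes before the other starts.
Sorted by start: M1, M2, M5, M3, M4.
M2 starts after M1 ends, so nothing later overlaps M1 either.
M5 starts before M2 ends → M2 and M5 overlap.
M3 starts exactly when M2 ends (back-to-back, no overlap), so nothing later overlaps M2 either.
M3 starts exactly when M5 ends (back-to-back, no overlap), so nothing later overlaps M5 either.
M4 starts before M3 ends → M3 and M4 overlap.

M2 & M5, M3 & M4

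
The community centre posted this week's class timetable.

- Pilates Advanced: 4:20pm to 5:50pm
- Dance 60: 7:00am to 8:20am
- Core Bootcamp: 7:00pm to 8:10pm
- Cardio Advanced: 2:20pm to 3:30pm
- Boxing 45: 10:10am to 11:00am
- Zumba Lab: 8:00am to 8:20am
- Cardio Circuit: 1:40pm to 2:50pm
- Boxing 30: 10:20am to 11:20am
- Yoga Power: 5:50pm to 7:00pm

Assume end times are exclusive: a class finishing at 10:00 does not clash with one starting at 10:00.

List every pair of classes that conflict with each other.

Boxing 30 & Boxing 45, Cardio Advanced & Cardio Circuit, Dance 60 & Zumba Lab

Sorted by start: Dance 60, Zumba Lab, Boxing 45, Boxing 30, Cardio Circuit, Cardio Advanced, Pilates Advanced, Yoga Power, Core Bootcamp.
Zumba Lab starts before Dance 60 ends → Dance 60 and Zumba Lab overlap.
Boxing 45 starts after Dance 60 ends; Dance 60 is clear from here.
Boxing 45 starts after Zumba Lab ends; Zumba Lab is clear from here.
Boxing 30 starts before Boxing 45 ends → Boxing 45 and Boxing 30 overlap.
Cardio Circuit starts after Boxing 45 ends; Boxing 45 is clear from here.
Cardio Circuit starts after Boxing 30 ends; Boxing 30 is clear from here.
Cardio Advanced starts before Cardio Circuit ends → Cardio Circuit and Cardio Advanced overlap.
Pilates Advanced starts after Cardio Circuit ends; Cardio Circuit is clear from here.
Pilates Advanced starts after Cardio Advanced ends; Cardio Advanced is clear from here.
Yoga Power starts exactly when Pilates Advanced ends (back-to-back, no overlap); Pilates Advanced is clear from here.
Core Bootcamp starts exactly when Yoga Power ends (back-to-back, no overlap).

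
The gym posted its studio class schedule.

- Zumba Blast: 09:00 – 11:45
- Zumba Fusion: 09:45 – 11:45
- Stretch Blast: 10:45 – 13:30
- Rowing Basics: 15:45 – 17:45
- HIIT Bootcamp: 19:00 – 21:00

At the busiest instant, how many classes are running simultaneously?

3

Walk through starts and ends in time order (an end at T is processed before a start at T):
09:00 start Zumba Blast → 1
09:45 start Zumba Fusion → 2
10:45 start Stretch Blast → 3
11:45 end Zumba Blast → 2
11:45 end Zumba Fusion → 1
13:30 end Stretch Blast → 0
15:45 start Rowing Basics → 1
17:45 end Rowing Basics → 0
19:00 start HIIT Bootcamp → 1
21:00 end HIIT Bootcamp → 0
Peak is 3, at 10:45 (Stretch Blast, Zumba Blast, Zumba Fusion).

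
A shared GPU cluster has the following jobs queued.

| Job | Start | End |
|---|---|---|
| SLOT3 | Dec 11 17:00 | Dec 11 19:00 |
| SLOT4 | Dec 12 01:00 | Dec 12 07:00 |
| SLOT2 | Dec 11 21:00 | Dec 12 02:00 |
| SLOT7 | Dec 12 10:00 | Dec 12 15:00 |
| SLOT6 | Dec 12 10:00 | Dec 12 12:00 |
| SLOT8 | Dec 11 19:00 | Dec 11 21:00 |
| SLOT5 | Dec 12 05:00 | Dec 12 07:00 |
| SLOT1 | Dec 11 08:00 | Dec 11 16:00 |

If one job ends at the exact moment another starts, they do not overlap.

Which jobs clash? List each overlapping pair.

SLOT2 & SLOT4, SLOT4 & SLOT5, SLOT6 & SLOT7

Sorted by start: SLOT1, SLOT3, SLOT8, SLOT2, SLOT4, SLOT5, SLOT6, SLOT7.
SLOT3 starts after SLOT1 ends, so SLOT1 has no further overlaps.
SLOT8 starts exactly when SLOT3 ends (back-to-back, no overlap), so SLOT3 has no further overlaps.
SLOT2 starts exactly when SLOT8 ends (back-to-back, no overlap), so SLOT8 has no further overlaps.
SLOT4 starts before SLOT2 ends → SLOT2 and SLOT4 overlap.
SLOT5 starts after SLOT2 ends, so SLOT2 has no further overlaps.
SLOT5 starts before SLOT4 ends → SLOT4 and SLOT5 overlap.
SLOT6 starts after SLOT4 ends, so SLOT4 has no further overlaps.
SLOT6 starts after SLOT5 ends, so SLOT5 has no further overlaps.
SLOT7 starts before SLOT6 ends → SLOT6 and SLOT7 overlap.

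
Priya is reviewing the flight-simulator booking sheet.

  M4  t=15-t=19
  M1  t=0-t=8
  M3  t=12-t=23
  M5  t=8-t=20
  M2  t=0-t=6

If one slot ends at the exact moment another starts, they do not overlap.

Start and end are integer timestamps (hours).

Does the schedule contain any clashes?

Two intervals overlap when each starts before the other ends.
Sorted by start: M1, M2, M5, M3, M4.
M2 starts before M1 ends → M1 and M2 overlap.
That's a conflict, so the schedule is not conflict-free.

Yes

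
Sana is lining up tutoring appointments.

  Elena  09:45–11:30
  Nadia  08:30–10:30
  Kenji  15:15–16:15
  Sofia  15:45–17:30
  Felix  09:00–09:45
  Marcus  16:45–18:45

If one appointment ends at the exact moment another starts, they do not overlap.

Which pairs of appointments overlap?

Elena & Nadia, Felix & Nadia, Kenji & Sofia, Marcus & Sofia

Sorted by start: Nadia, Felix, Elena, Kenji, Sofia, Marcus.
Felix starts before Nadia ends → Nadia and Felix overlap.
Elena starts before Nadia ends → Nadia and Elena overlap.
Kenji starts after Nadia ends — done with Nadia.
Elena starts exactly when Felix ends (back-to-back, no overlap) — done with Felix.
Kenji starts after Elena ends — done with Elena.
Sofia starts before Kenji ends → Kenji and Sofia overlap.
Marcus starts after Kenji ends.
Marcus starts before Sofia ends → Sofia and Marcus overlap.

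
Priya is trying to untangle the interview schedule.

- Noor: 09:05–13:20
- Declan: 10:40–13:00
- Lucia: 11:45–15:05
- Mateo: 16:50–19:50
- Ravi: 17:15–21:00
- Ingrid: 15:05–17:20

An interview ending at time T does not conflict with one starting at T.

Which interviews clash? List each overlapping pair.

Declan & Lucia, Declan & Noor, Ingrid & Mateo, Ingrid & Ravi, Lucia & Noor, Mateo & Ravi

Sorted by start: Noor, Declan, Lucia, Ingrid, Mateo, Ravi.
Declan starts before Noor ends → Noor and Declan overlap.
Lucia starts before Noor ends → Noor and Lucia overlap.
Ingrid starts after Noor ends, so nothing later overlaps Noor either.
Lucia starts before Declan ends → Declan and Lucia overlap.
Ingrid starts after Declan ends, so nothing later overlaps Declan either.
Ingrid starts exactly when Lucia ends (back-to-back, no overlap), so nothing later overlaps Lucia either.
Mateo starts before Ingrid ends → Ingrid and Mateo overlap.
Ravi starts before Ingrid ends → Ingrid and Ravi overlap.
Ravi starts before Mateo ends → Mateo and Ravi overlap.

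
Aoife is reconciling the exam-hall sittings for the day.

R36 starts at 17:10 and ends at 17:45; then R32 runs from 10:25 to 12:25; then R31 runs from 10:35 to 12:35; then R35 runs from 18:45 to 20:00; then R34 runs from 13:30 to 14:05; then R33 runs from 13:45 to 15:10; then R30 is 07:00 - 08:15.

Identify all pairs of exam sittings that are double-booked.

Sorted by start: R30, R32, R31, R34, R33, R36, R35.
R32 starts after R30 ends — done with R30.
R31 starts before R32 ends → R32 and R31 overlap.
R34 starts after R32 ends — done with R32.
R34 starts after R31 ends — done with R31.
R33 starts before R34 ends → R34 and R33 overlap.
R36 starts after R34 ends — done with R34.
R36 starts after R33 ends — done with R33.
R35 starts after R36 ends.

R31 & R32, R33 & R34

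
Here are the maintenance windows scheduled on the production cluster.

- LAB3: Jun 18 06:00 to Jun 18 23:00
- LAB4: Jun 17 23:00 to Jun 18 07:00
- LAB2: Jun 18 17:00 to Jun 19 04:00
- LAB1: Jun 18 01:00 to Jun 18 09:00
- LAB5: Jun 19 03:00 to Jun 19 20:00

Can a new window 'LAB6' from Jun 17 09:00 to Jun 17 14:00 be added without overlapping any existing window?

Yes — the slot is free

LAB4: starts Jun 17 23:00 at or after LAB6 ends Jun 17 14:00 → clear.
LAB1: starts Jun 18 01:00 at or after LAB6 ends Jun 17 14:00 → clear.
LAB3: starts Jun 18 06:00 at or after LAB6 ends Jun 17 14:00 → clear.
LAB2: starts Jun 18 17:00 at or after LAB6 ends Jun 17 14:00 → clear.
LAB5: starts Jun 19 03:00 at or after LAB6 ends Jun 17 14:00 → clear.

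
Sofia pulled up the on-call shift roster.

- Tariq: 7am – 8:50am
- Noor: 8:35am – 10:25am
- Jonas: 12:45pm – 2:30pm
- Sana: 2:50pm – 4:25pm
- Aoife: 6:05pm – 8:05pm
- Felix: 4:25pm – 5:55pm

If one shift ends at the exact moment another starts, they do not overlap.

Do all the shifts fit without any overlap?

Two intervals overlap when each starts before the other ends.
Sorted by start: Tariq, Noor, Jonas, Sana, Felix, Aoife.
Noor starts before Tariq ends → Tariq and Noor overlap.
That's a conflict, so the schedule is not conflict-free.

No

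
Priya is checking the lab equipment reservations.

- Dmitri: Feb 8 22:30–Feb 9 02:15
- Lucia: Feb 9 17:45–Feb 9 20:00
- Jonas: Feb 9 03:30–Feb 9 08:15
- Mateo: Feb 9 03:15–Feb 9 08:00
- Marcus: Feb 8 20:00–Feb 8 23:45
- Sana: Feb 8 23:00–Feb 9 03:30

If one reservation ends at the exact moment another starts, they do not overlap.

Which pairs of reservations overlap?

Dmitri & Marcus, Dmitri & Sana, Jonas & Mateo, Marcus & Sana, Mateo & Sana

Sorted by start: Marcus, Dmitri, Sana, Mateo, Jonas, Lucia.
Dmitri starts before Marcus ends → Marcus and Dmitri overlap.
Sana starts before Marcus ends → Marcus and Sana overlap.
Mateo starts after Marcus ends, so Marcus has no further overlaps.
Sana starts before Dmitri ends → Dmitri and Sana overlap.
Mateo starts after Dmitri ends, so Dmitri has no further overlaps.
Mateo starts before Sana ends → Sana and Mateo overlap.
Jonas starts exactly when Sana ends (back-to-back, no overlap), so Sana has no further overlaps.
Jonas starts before Mateo ends → Mateo and Jonas overlap.
Lucia starts after Mateo ends.
Lucia starts after Jonas ends.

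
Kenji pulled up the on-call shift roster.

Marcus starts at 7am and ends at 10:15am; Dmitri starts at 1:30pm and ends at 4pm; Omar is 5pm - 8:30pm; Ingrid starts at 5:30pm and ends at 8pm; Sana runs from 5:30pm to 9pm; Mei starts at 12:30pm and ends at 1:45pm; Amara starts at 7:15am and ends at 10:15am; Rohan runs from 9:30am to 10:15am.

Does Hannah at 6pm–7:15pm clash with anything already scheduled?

Yes — it overlaps Ingrid, Omar, Sana

Marcus: ends 10:15am at or before Hannah starts 6pm → clear.
Amara: ends 10:15am at or before Hannah starts 6pm → clear.
Rohan: ends 10:15am at or before Hannah starts 6pm → clear.
Mei: ends 1:45pm at or before Hannah starts 6pm → clear.
Dmitri: ends 4pm at or before Hannah starts 6pm → clear.
Omar: starts 5pm before Hannah ends 7:15pm, and ends 8:30pm after Hannah starts 6pm → overlap.
Ingrid: starts 5:30pm before Hannah ends 7:15pm, and ends 8pm after Hannah starts 6pm → overlap.
Sana: starts 5:30pm before Hannah ends 7:15pm, and ends 9pm after Hannah starts 6pm → overlap.
Hannah overlaps Omar, Ingrid, Sana.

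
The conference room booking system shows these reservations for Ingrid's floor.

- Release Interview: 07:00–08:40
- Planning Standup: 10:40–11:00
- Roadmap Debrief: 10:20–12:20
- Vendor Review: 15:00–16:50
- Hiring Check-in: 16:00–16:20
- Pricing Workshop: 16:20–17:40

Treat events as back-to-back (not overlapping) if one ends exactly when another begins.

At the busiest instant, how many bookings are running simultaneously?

2

Walk through starts and ends in time order (an end at T is processed before a start at T):
07:00 start Release Interview → 1
08:40 end Release Interview → 0
10:20 start Roadmap Debrief → 1
10:40 start Planning Standup → 2
11:00 end Planning Standup → 1
12:20 end Roadmap Debrief → 0
15:00 start Vendor Review → 1
16:00 start Hiring Check-in → 2
16:20 end Hiring Check-in → 1
16:20 start Pricing Workshop → 2
16:50 end Vendor Review → 1
17:40 end Pricing Workshop → 0
Peak is 2, at 10:40 (Planning Standup, Roadmap Debrief).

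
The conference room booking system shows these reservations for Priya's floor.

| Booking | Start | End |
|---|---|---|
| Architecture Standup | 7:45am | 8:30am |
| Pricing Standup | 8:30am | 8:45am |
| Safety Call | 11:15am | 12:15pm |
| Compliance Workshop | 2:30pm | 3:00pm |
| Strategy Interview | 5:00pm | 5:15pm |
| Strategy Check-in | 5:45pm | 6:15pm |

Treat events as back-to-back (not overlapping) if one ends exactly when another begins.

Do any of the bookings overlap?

No

Check each pair: they overlap iff neither finishes before the other starts.
Sorted by start: Architecture Standup, Pricing Standup, Safety Call, Compliance Workshop, Strategy Interview, Strategy Check-in.
Pricing Standup starts exactly when Architecture Standup ends (back-to-back, no overlap), so Architecture Standup has no further overlaps.
Safety Call starts after Pricing Standup ends, so Pricing Standup has no further overlaps.
Compliance Workshop starts after Safety Call ends, so Safety Call has no further overlaps.
Strategy Interview starts after Compliance Workshop ends, so Compliance Workshop has no further overlaps.
Strategy Check-in starts after Strategy Interview ends.
Every pair is clear; the schedule has no overlaps.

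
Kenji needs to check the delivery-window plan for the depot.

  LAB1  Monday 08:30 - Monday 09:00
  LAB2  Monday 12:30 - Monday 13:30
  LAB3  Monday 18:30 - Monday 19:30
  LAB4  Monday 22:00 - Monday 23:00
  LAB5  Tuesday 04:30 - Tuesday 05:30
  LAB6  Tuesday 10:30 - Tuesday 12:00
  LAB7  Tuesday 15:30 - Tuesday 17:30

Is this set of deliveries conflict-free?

Yes

Two intervals overlap when each starts before the other ends.
Sorted by start: LAB1, LAB2, LAB3, LAB4, LAB5, LAB6, LAB7.
LAB2 starts after LAB1 ends, so nothing later overlaps LAB1 either.
LAB3 starts after LAB2 ends, so nothing later overlaps LAB2 either.
LAB4 starts after LAB3 ends, so nothing later overlaps LAB3 either.
LAB5 starts after LAB4 ends, so nothing later overlaps LAB4 either.
LAB6 starts after LAB5 ends, so nothing later overlaps LAB5 either.
LAB7 starts after LAB6 ends.
Every pair is clear; the schedule has no overlaps.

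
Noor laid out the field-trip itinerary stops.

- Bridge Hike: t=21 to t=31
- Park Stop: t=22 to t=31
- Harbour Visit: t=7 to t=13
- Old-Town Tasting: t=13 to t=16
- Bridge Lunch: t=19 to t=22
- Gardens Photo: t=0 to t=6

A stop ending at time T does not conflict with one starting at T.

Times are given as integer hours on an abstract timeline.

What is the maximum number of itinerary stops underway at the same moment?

Sweep the timeline, counting +1 at each start and −1 at each end (ends before starts at a tie):
t=0 start Gardens Photo → 1
t=6 end Gardens Photo → 0
t=7 start Harbour Visit → 1
t=13 end Harbour Visit → 0
t=13 start Old-Town Tasting → 1
t=16 end Old-Town Tasting → 0
t=19 start Bridge Lunch → 1
t=21 start Bridge Hike → 2
t=22 end Bridge Lunch → 1
t=22 start Park Stop → 2
t=31 end Bridge Hike → 1
t=31 end Park Stop → 0
Peak is 2, at t=21 (Bridge Hike, Bridge Lunch).

2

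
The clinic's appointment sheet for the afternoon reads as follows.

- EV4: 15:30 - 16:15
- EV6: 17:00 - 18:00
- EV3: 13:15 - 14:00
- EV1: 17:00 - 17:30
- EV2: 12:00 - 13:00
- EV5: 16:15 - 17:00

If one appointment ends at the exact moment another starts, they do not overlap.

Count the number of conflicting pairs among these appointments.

Two intervals overlap when each starts before the other ends.
Sorted by start: EV2, EV3, EV4, EV5, EV1, EV6.
EV3 starts after EV2 ends, so nothing later overlaps EV2 either.
EV4 starts after EV3 ends, so nothing later overlaps EV3 either.
EV5 starts exactly when EV4 ends (back-to-back, no overlap), so nothing later overlaps EV4 either.
EV1 starts exactly when EV5 ends (back-to-back, no overlap), so nothing later overlaps EV5 either.
EV6 starts before EV1 ends → EV1 and EV6 overlap.
Overlapping pairs: EV1 & EV6 — 1 in total.

1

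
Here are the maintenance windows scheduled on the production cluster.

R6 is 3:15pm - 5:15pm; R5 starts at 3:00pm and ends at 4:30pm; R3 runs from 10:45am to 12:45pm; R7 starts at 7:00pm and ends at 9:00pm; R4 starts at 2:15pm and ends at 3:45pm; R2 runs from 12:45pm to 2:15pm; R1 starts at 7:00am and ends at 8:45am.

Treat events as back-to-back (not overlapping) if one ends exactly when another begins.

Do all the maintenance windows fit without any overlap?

Sorted by start: R1, R3, R2, R4, R5, R6, R7.
R3 starts after R1 ends; R1 is clear from here.
R2 starts exactly when R3 ends (back-to-back, no overlap); R3 is clear from here.
R4 starts exactly when R2 ends (back-to-back, no overlap); R2 is clear from here.
R5 starts before R4 ends → R4 and R5 overlap.
That's a conflict, so the schedule is not conflict-free.

No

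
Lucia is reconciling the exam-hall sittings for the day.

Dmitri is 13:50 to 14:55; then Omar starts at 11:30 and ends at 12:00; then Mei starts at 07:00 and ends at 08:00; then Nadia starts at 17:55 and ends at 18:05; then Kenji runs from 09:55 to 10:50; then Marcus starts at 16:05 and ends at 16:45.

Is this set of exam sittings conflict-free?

Yes

Sorted by start: Mei, Kenji, Omar, Dmitri, Marcus, Nadia.
Kenji starts after Mei ends; Mei is clear from here.
Omar starts after Kenji ends; Kenji is clear from here.
Dmitri starts after Omar ends; Omar is clear from here.
Marcus starts after Dmitri ends; Dmitri is clear from here.
Nadia starts after Marcus ends.
Every pair is clear; the schedule has no overlaps.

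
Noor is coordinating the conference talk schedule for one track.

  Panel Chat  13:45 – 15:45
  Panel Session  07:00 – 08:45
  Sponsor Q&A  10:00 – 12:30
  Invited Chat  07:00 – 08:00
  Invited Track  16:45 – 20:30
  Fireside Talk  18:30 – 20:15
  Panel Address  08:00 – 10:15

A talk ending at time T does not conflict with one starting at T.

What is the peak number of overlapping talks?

Sort all start/end points and keep a running count:
07:00 start Invited Chat → 1
07:00 start Panel Session → 2
08:00 end Invited Chat → 1
08:00 start Panel Address → 2
08:45 end Panel Session → 1
10:00 start Sponsor Q&A → 2
10:15 end Panel Address → 1
12:30 end Sponsor Q&A → 0
13:45 start Panel Chat → 1
15:45 end Panel Chat → 0
16:45 start Invited Track → 1
18:30 start Fireside Talk → 2
20:15 end Fireside Talk → 1
20:30 end Invited Track → 0
Peak is 2, at 07:00 (Invited Chat, Panel Session).

2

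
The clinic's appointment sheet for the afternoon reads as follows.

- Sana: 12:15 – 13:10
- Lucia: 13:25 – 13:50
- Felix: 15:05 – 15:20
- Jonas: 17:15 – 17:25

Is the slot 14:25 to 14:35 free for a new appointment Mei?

Sana: ends 13:10 at or before Mei starts 14:25 → clear.
Lucia: ends 13:50 at or before Mei starts 14:25 → clear.
Felix: starts 15:05 at or after Mei ends 14:35 → clear.
Jonas: starts 17:15 at or after Mei ends 14:35 → clear.

Yes — the slot is free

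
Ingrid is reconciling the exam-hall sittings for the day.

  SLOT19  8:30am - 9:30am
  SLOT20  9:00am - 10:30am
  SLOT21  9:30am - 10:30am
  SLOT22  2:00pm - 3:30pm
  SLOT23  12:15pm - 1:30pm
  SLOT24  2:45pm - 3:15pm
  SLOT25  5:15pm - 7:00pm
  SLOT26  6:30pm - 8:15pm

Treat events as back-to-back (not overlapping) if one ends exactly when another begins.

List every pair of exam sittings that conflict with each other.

SLOT19 & SLOT20, SLOT20 & SLOT21, SLOT22 & SLOT24, SLOT25 & SLOT26

Sorted by start: SLOT19, SLOT20, SLOT21, SLOT23, SLOT22, SLOT24, SLOT25, SLOT26.
SLOT20 starts before SLOT19 ends → SLOT19 and SLOT20 overlap.
SLOT21 starts exactly when SLOT19 ends (back-to-back, no overlap), so nothing later overlaps SLOT19 either.
SLOT21 starts before SLOT20 ends → SLOT20 and SLOT21 overlap.
SLOT23 starts after SLOT20 ends, so nothing later overlaps SLOT20 either.
SLOT23 starts after SLOT21 ends, so nothing later overlaps SLOT21 either.
SLOT22 starts after SLOT23 ends, so nothing later overlaps SLOT23 either.
SLOT24 starts before SLOT22 ends → SLOT22 and SLOT24 overlap.
SLOT25 starts after SLOT22 ends, so nothing later overlaps SLOT22 either.
SLOT25 starts after SLOT24 ends, so nothing later overlaps SLOT24 either.
SLOT26 starts before SLOT25 ends → SLOT25 and SLOT26 overlap.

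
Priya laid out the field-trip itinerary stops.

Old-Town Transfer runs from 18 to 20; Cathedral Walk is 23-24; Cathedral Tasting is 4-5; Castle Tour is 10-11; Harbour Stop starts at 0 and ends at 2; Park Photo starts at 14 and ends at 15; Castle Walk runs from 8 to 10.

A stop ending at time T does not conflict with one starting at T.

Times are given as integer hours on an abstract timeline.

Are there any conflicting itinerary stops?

Two intervals overlap when each starts before the other ends.
Sorted by start: Harbour Stop, Cathedral Tasting, Castle Walk, Castle Tour, Park Photo, Old-Town Transfer, Cathedral Walk.
Cathedral Tasting starts after Harbour Stop ends; Harbour Stop is clear from here.
Castle Walk starts after Cathedral Tasting ends; Cathedral Tasting is clear from here.
Castle Tour starts exactly when Castle Walk ends (back-to-back, no overlap); Castle Walk is clear from here.
Park Photo starts after Castle Tour ends; Castle Tour is clear from here.
Old-Town Transfer starts after Park Photo ends; Park Photo is clear from here.
Cathedral Walk starts after Old-Town Transfer ends.
Every pair is clear; the schedule has no overlaps.

No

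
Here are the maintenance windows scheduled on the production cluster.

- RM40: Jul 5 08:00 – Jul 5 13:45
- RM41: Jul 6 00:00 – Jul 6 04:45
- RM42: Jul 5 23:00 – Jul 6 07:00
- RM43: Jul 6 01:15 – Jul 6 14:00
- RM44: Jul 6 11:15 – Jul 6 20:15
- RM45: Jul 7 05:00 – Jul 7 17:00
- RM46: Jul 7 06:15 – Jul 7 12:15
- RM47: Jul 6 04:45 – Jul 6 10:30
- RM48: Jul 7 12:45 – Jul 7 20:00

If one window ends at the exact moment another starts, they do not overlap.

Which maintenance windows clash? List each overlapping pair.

RM41 & RM42, RM41 & RM43, RM42 & RM43, RM42 & RM47, RM43 & RM44, RM43 & RM47, RM45 & RM46, RM45 & RM48

Sorted by start: RM40, RM42, RM41, RM43, RM47, RM44, RM45, RM46, RM48.
RM42 starts after RM40 ends, so nothing later overlaps RM40 either.
RM41 starts before RM42 ends → RM42 and RM41 overlap.
RM43 starts before RM42 ends → RM42 and RM43 overlap.
RM47 starts before RM42 ends → RM42 and RM47 overlap.
RM44 starts after RM42 ends, so nothing later overlaps RM42 either.
RM43 starts before RM41 ends → RM41 and RM43 overlap.
RM47 starts exactly when RM41 ends (back-to-back, no overlap), so nothing later overlaps RM41 either.
RM47 starts before RM43 ends → RM43 and RM47 overlap.
RM44 starts before RM43 ends → RM43 and RM44 overlap.
RM45 starts after RM43 ends, so nothing later overlaps RM43 either.
RM44 starts after RM47 ends, so nothing later overlaps RM47 either.
RM45 starts after RM44 ends, so nothing later overlaps RM44 either.
RM46 starts before RM45 ends → RM45 and RM46 overlap.
RM48 starts before RM45 ends → RM45 and RM48 overlap.
RM48 starts after RM46 ends.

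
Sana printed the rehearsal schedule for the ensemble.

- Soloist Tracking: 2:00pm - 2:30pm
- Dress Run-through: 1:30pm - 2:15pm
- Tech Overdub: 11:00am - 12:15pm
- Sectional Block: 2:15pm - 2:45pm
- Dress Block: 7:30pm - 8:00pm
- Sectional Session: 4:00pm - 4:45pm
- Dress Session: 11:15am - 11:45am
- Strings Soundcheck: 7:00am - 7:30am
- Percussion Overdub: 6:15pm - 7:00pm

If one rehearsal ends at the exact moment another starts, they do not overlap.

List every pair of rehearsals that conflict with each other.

Dress Run-through & Soloist Tracking, Dress Session & Tech Overdub, Sectional Block & Soloist Tracking

Sorted by start: Strings Soundcheck, Tech Overdub, Dress Session, Dress Run-through, Soloist Tracking, Sectional Block, Sectional Session, Percussion Overdub, Dress Block.
Tech Overdub starts after Strings Soundcheck ends — done with Strings Soundcheck.
Dress Session starts before Tech Overdub ends → Tech Overdub and Dress Session overlap.
Dress Run-through starts after Tech Overdub ends — done with Tech Overdub.
Dress Run-through starts after Dress Session ends — done with Dress Session.
Soloist Tracking starts before Dress Run-through ends → Dress Run-through and Soloist Tracking overlap.
Sectional Block starts exactly when Dress Run-through ends (back-to-back, no overlap) — done with Dress Run-through.
Sectional Block starts before Soloist Tracking ends → Soloist Tracking and Sectional Block overlap.
Sectional Session starts after Soloist Tracking ends — done with Soloist Tracking.
Sectional Session starts after Sectional Block ends — done with Sectional Block.
Percussion Overdub starts after Sectional Session ends — done with Sectional Session.
Dress Block starts after Percussion Overdub ends.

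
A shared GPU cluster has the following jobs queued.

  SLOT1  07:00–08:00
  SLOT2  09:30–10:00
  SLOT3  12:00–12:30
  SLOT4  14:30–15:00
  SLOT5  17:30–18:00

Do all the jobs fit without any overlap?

Sorted by start: SLOT1, SLOT2, SLOT3, SLOT4, SLOT5.
SLOT2 starts after SLOT1 ends; SLOT1 is clear from here.
SLOT3 starts after SLOT2 ends; SLOT2 is clear from here.
SLOT4 starts after SLOT3 ends; SLOT3 is clear from here.
SLOT5 starts after SLOT4 ends.
Every pair is clear; the schedule has no overlaps.

Yes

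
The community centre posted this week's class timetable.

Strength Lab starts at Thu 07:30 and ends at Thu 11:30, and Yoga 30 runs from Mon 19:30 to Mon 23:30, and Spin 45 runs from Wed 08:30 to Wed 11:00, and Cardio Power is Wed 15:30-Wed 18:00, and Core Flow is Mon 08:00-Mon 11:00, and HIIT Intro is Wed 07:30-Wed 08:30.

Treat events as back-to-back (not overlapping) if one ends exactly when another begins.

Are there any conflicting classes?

No

Sorted by start: Core Flow, Yoga 30, HIIT Intro, Spin 45, Cardio Power, Strength Lab.
Yoga 30 starts after Core Flow ends, so Core Flow has no further overlaps.
HIIT Intro starts after Yoga 30 ends, so Yoga 30 has no further overlaps.
Spin 45 starts exactly when HIIT Intro ends (back-to-back, no overlap), so HIIT Intro has no further overlaps.
Cardio Power starts after Spin 45 ends, so Spin 45 has no further overlaps.
Strength Lab starts after Cardio Power ends.
Every pair is clear; the schedule has no overlaps.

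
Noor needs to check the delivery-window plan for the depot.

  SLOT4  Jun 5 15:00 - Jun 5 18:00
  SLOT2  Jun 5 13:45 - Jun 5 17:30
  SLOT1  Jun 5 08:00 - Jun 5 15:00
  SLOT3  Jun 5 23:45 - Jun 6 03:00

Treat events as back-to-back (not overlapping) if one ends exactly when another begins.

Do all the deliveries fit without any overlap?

No

Sorted by start: SLOT1, SLOT2, SLOT4, SLOT3.
SLOT2 starts before SLOT1 ends → SLOT1 and SLOT2 overlap.
That's a conflict, so the schedule is not conflict-free.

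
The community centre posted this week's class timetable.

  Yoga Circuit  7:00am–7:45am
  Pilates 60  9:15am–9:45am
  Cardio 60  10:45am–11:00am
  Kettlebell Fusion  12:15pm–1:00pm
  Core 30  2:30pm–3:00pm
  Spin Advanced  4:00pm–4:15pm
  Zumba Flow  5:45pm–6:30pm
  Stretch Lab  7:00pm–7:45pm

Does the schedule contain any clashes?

Sorted by start: Yoga Circuit, Pilates 60, Cardio 60, Kettlebell Fusion, Core 30, Spin Advanced, Zumba Flow, Stretch Lab.
Pilates 60 starts after Yoga Circuit ends; Yoga Circuit is clear from here.
Cardio 60 starts after Pilates 60 ends; Pilates 60 is clear from here.
Kettlebell Fusion starts after Cardio 60 ends; Cardio 60 is clear from here.
Core 30 starts after Kettlebell Fusion ends; Kettlebell Fusion is clear from here.
Spin Advanced starts after Core 30 ends; Core 30 is clear from here.
Zumba Flow starts after Spin Advanced ends; Spin Advanced is clear from here.
Stretch Lab starts after Zumba Flow ends.
Every pair is clear; the schedule has no overlaps.

No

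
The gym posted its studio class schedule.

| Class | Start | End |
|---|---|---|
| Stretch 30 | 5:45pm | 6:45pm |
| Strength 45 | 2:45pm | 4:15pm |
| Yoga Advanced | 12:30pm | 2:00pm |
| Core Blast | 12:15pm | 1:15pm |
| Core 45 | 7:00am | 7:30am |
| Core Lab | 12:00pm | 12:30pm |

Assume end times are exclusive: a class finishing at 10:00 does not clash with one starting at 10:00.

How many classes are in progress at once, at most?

2

Walk through starts and ends in time order (an end at T is processed before a start at T):
7:00am start Core 45 → 1
7:30am end Core 45 → 0
12:00pm start Core Lab → 1
12:15pm start Core Blast → 2
12:30pm end Core Lab → 1
12:30pm start Yoga Advanced → 2
1:15pm end Core Blast → 1
2:00pm end Yoga Advanced → 0
2:45pm start Strength 45 → 1
4:15pm end Strength 45 → 0
5:45pm start Stretch 30 → 1
6:45pm end Stretch 30 → 0
Peak is 2, at 12:15pm (Core Blast, Core Lab).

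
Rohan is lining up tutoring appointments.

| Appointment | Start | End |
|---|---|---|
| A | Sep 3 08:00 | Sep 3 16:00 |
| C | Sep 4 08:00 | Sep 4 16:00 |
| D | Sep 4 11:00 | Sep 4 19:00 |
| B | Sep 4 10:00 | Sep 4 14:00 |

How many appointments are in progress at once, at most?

3

Sweep the timeline, counting +1 at each start and −1 at each end (ends before starts at a tie):
Sep 3 08:00 start A → 1
Sep 3 16:00 end A → 0
Sep 4 08:00 start C → 1
Sep 4 10:00 start B → 2
Sep 4 11:00 start D → 3
Sep 4 14:00 end B → 2
Sep 4 16:00 end C → 1
Sep 4 19:00 end D → 0
Peak is 3, at Sep 4 11:00 (B, C, D).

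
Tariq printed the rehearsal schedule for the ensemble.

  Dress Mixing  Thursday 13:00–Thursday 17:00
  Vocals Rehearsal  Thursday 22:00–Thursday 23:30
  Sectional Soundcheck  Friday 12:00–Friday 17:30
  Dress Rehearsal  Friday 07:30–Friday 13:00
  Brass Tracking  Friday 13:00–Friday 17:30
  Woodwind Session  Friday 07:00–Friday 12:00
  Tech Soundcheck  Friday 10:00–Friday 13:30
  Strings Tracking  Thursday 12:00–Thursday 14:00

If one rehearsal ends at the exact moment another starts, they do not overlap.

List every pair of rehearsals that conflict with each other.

Check each pair: they overlap iff neither finishes before the other starts.
Sorted by start: Strings Tracking, Dress Mixing, Vocals Rehearsal, Woodwind Session, Dress Rehearsal, Tech Soundcheck, Sectional Soundcheck, Brass Tracking.
Dress Mixing starts before Strings Tracking ends → Strings Tracking and Dress Mixing overlap.
Vocals Rehearsal starts after Strings Tracking ends, so nothing later overlaps Strings Tracking either.
Vocals Rehearsal starts after Dress Mixing ends, so nothing later overlaps Dress Mixing either.
Woodwind Session starts after Vocals Rehearsal ends, so nothing later overlaps Vocals Rehearsal either.
Dress Rehearsal starts before Woodwind Session ends → Woodwind Session and Dress Rehearsal overlap.
Tech Soundcheck starts before Woodwind Session ends → Woodwind Session and Tech Soundcheck overlap.
Sectional Soundcheck starts exactly when Woodwind Session ends (back-to-back, no overlap), so nothing later overlaps Woodwind Session either.
Tech Soundcheck starts before Dress Rehearsal ends → Dress Rehearsal and Tech Soundcheck overlap.
Sectional Soundcheck starts before Dress Rehearsal ends → Dress Rehearsal and Sectional Soundcheck overlap.
Brass Tracking starts exactly when Dress Rehearsal ends (back-to-back, no overlap).
Sectional Soundcheck starts before Tech Soundcheck ends → Tech Soundcheck and Sectional Soundcheck overlap.
Brass Tracking starts before Tech Soundcheck ends → Tech Soundcheck and Brass Tracking overlap.
Brass Tracking starts before Sectional Soundcheck ends → Sectional Soundcheck and Brass Tracking overlap.

Brass Tracking & Sectional Soundcheck, Brass Tracking & Tech Soundcheck, Dress Mixing & Strings Tracking, Dress Rehearsal & Sectional Soundcheck, Dress Rehearsal & Tech Soundcheck, Dress Rehearsal & Woodwind Session, Sectional Soundcheck & Tech Soundcheck, Tech Soundcheck & Woodwind Session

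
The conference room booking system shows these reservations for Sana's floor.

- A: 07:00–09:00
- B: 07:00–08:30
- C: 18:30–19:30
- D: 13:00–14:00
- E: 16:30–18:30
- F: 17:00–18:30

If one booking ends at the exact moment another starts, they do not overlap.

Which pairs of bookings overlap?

Sorted by start: A, B, D, E, F, C.
B starts before A ends → A and B overlap.
D starts after A ends — done with A.
D starts after B ends — done with B.
E starts after D ends — done with D.
F starts before E ends → E and F overlap.
C starts exactly when E ends (back-to-back, no overlap).
C starts exactly when F ends (back-to-back, no overlap).

A & B, E & F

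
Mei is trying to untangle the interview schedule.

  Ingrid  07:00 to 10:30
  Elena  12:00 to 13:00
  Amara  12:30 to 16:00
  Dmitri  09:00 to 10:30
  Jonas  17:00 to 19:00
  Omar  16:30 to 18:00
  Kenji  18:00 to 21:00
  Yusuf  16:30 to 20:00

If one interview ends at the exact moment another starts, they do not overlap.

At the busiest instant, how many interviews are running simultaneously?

3

Sweep the timeline, counting +1 at each start and −1 at each end (ends before starts at a tie):
07:00 start Ingrid → 1
09:00 start Dmitri → 2
10:30 end Dmitri → 1
10:30 end Ingrid → 0
12:00 start Elena → 1
12:30 start Amara → 2
13:00 end Elena → 1
16:00 end Amara → 0
16:30 start Omar → 1
16:30 start Yusuf → 2
17:00 start Jonas → 3
18:00 end Omar → 2
18:00 start Kenji → 3
19:00 end Jonas → 2
20:00 end Yusuf → 1
21:00 end Kenji → 0
Peak is 3, at 17:00 (Jonas, Omar, Yusuf).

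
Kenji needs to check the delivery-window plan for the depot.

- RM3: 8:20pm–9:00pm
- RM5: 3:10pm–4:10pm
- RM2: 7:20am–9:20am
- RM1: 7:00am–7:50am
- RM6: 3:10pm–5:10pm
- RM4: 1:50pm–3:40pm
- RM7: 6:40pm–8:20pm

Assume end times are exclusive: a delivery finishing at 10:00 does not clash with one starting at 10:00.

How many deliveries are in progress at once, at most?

Walk through starts and ends in time order (an end at T is processed before a start at T):
7:00am start RM1 → 1
7:20am start RM2 → 2
7:50am end RM1 → 1
9:20am end RM2 → 0
1:50pm start RM4 → 1
3:10pm start RM5 → 2
3:10pm start RM6 → 3
3:40pm end RM4 → 2
4:10pm end RM5 → 1
5:10pm end RM6 → 0
6:40pm start RM7 → 1
8:20pm end RM7 → 0
8:20pm start RM3 → 1
9:00pm end RM3 → 0
Peak is 3, at 3:10pm (RM4, RM5, RM6).

3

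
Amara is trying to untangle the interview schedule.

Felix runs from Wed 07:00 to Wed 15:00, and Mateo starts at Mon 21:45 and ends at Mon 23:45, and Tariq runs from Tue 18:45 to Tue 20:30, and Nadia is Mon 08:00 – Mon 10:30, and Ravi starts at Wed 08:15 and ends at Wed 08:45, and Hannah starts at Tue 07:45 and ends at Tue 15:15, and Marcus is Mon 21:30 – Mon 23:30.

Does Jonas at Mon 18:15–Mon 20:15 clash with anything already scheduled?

No — it doesn't clash with anything

Nadia: ends Mon 10:30 at or before Jonas starts Mon 18:15 → clear.
Marcus: starts Mon 21:30 at or after Jonas ends Mon 20:15 → clear.
Mateo: starts Mon 21:45 at or after Jonas ends Mon 20:15 → clear.
Hannah: starts Tue 07:45 at or after Jonas ends Mon 20:15 → clear.
Tariq: starts Tue 18:45 at or after Jonas ends Mon 20:15 → clear.
Felix: starts Wed 07:00 at or after Jonas ends Mon 20:15 → clear.
Ravi: starts Wed 08:15 at or after Jonas ends Mon 20:15 → clear.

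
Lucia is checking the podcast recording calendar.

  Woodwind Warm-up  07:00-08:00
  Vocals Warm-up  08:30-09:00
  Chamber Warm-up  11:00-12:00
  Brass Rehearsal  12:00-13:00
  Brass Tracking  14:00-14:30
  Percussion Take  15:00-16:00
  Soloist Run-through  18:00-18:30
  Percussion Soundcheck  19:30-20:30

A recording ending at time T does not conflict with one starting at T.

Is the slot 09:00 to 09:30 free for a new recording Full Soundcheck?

Yes — the slot is free

Woodwind Warm-up: ends 08:00 at or before Full Soundcheck starts 09:00 → clear.
Vocals Warm-up: ends 09:00 at or before Full Soundcheck starts 09:00 → clear.
Chamber Warm-up: starts 11:00 at or after Full Soundcheck ends 09:30 → clear.
Brass Rehearsal: starts 12:00 at or after Full Soundcheck ends 09:30 → clear.
Brass Tracking: starts 14:00 at or after Full Soundcheck ends 09:30 → clear.
Percussion Take: starts 15:00 at or after Full Soundcheck ends 09:30 → clear.
Soloist Run-through: starts 18:00 at or after Full Soundcheck ends 09:30 → clear.
Percussion Soundcheck: starts 19:30 at or after Full Soundcheck ends 09:30 → clear.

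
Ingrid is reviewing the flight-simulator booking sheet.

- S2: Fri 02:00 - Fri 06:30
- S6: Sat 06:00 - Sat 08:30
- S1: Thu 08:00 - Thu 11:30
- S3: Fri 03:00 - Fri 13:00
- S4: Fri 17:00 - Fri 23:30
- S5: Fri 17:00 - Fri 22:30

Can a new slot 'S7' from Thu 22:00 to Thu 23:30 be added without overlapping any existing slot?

S1: ends Thu 11:30 at or before S7 starts Thu 22:00 → clear.
S2: starts Fri 02:00 at or after S7 ends Thu 23:30 → clear.
S3: starts Fri 03:00 at or after S7 ends Thu 23:30 → clear.
S4: starts Fri 17:00 at or after S7 ends Thu 23:30 → clear.
S5: starts Fri 17:00 at or after S7 ends Thu 23:30 → clear.
S6: starts Sat 06:00 at or after S7 ends Thu 23:30 → clear.

Yes — the slot is free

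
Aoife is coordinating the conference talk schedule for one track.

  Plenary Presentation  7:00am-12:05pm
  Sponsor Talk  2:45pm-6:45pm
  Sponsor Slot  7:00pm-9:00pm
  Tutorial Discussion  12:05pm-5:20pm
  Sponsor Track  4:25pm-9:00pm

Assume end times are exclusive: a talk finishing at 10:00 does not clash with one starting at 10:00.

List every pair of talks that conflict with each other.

Sponsor Slot & Sponsor Track, Sponsor Talk & Sponsor Track, Sponsor Talk & Tutorial Discussion, Sponsor Track & Tutorial Discussion

Two intervals overlap when each starts before the other ends.
Sorted by start: Plenary Presentation, Tutorial Discussion, Sponsor Talk, Sponsor Track, Sponsor Slot.
Tutorial Discussion starts exactly when Plenary Presentation ends (back-to-back, no overlap), so nothing later overlaps Plenary Presentation either.
Sponsor Talk starts before Tutorial Discussion ends → Tutorial Discussion and Sponsor Talk overlap.
Sponsor Track starts before Tutorial Discussion ends → Tutorial Discussion and Sponsor Track overlap.
Sponsor Slot starts after Tutorial Discussion ends.
Sponsor Track starts before Sponsor Talk ends → Sponsor Talk and Sponsor Track overlap.
Sponsor Slot starts after Sponsor Talk ends.
Sponsor Slot starts before Sponsor Track ends → Sponsor Track and Sponsor Slot overlap.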